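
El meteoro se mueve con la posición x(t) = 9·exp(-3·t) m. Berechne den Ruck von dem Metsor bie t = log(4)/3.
Wir müssen unsere Gleichung für die Position x(t) = 9·exp(-3·t) 3-mal ableiten. Durch Ableiten von der Position erhalten wir die Geschwindigkeit: v(t) = -27·exp(-3·t). Durch Ableiten von der Geschwindigkeit erhalten wir die Beschleunigung: a(t) = 81·exp(-3·t). Mit d/dt von a(t) finden wir j(t) = -243·exp(-3·t). Aus der Gleichung für den Ruck j(t) = -243·exp(-3·t), setzen wir t = log(4)/3 ein und erhalten j = -243/4.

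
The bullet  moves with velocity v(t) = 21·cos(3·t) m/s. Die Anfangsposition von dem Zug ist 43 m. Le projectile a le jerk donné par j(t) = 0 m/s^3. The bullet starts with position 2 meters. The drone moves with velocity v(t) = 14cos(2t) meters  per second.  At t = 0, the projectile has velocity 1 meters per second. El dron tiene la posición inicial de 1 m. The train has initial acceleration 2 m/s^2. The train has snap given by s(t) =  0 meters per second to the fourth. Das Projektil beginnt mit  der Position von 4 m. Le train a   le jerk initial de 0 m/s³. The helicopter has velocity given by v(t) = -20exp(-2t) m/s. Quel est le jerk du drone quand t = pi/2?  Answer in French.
En partant de la vitesse v(t) = 14·cos(2·t), nous prenons 2 dérivées. En dérivant la vitesse, nous obtenons l'accélération: a(t) = -28·sin(2·t). En dérivant l'accélération, nous obtenons le jerk: j(t) = -56·cos(2·t). En utilisant j(t) = -56·cos(2·t) et en substituant t = pi/2, nous trouvons j = 56.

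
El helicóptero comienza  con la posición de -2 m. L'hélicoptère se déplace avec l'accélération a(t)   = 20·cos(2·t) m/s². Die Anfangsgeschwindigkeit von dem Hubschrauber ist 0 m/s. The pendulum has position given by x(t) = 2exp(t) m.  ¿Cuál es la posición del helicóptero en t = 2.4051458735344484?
Debemos encontrar la antiderivada de nuestra ecuación de la aceleración a(t) = 20·cos(2·t) 2 veces. Tomando ∫a(t)dt y aplicando v(0) = 0, encontramos v(t) = 10·sin(2·t). Integrando la velocidad y usando la condición inicial x(0) = -2, obtenemos x(t) = 3 - 5·cos(2·t). Tenemos la posición x(t) = 3 - 5·cos(2·t). Sustituyendo t = 2.4051458735344484: x(2.4051458735344484) = 2.51126778630584.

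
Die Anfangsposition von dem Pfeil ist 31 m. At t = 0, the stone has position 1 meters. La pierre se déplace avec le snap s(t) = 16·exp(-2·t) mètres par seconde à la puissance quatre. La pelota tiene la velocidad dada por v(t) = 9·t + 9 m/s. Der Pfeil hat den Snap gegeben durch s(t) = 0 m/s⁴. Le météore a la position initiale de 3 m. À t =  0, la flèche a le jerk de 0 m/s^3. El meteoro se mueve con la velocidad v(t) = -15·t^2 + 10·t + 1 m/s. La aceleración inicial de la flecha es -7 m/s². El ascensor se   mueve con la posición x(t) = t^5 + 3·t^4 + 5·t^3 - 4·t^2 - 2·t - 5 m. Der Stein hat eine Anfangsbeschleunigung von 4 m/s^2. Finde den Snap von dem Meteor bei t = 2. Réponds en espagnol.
Partiendo de la velocidad v(t) = -15·t^2 + 10·t + 1, tomamos 3 derivadas. Tomando d/dt de v(t), encontramos a(t) = 10 - 30·t. La derivada de la aceleración da la sacudida: j(t) = -30. Derivando la sacudida, obtenemos el snap: s(t) = 0. Usando s(t) = 0 y sustituyendo t = 2, encontramos s = 0.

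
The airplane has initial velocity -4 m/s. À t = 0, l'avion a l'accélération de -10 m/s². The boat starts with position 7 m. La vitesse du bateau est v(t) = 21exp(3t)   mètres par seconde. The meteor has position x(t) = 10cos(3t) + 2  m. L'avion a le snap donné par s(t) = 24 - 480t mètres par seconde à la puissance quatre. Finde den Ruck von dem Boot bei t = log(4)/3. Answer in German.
Wir müssen unsere Gleichung für die Geschwindigkeit v(t) = 21·exp(3·t) 2-mal ableiten. Mit d/dt von v(t) finden wir a(t) = 63·exp(3·t). Mit d/dt von a(t) finden wir j(t) = 189·exp(3·t). Mit j(t) = 189·exp(3·t) und Einsetzen von t = log(4)/3, finden wir j = 756.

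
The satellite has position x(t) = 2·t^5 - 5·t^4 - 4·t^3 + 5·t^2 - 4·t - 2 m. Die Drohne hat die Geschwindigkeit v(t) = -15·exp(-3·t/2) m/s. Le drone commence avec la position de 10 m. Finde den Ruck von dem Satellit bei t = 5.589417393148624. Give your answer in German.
Um dies zu lösen, müssen wir 3 Ableitungen unserer Gleichung für die Position x(t) = 2·t^5 - 5·t^4 - 4·t^3 + 5·t^2 - 4·t - 2 nehmen. Mit d/dt von x(t) finden wir v(t) = 10·t^4 - 20·t^3 - 12·t^2 + 10·t - 4. Mit d/dt von v(t) finden wir a(t) = 40·t^3 - 60·t^2 - 24·t + 10. Die Ableitung von der Beschleunigung ergibt den Ruck: j(t) = 120·t^2 - 120·t - 24. Aus der Gleichung für den Ruck j(t) = 120·t^2 - 120·t - 24, setzen wir t = 5.589417393148624 ein und erhalten j = 3054.26032820205.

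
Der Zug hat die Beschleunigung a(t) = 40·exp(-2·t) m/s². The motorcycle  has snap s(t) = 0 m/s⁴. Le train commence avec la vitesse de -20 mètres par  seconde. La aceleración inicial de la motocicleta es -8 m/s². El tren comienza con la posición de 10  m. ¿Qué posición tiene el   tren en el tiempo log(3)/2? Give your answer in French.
Pour résoudre ceci, nous devons prendre 2 primitives de notre équation de l'accélération a(t) = 40·exp(-2·t). La primitive de l'accélération est la vitesse. En utilisant v(0) = -20, nous obtenons v(t) = -20·exp(-2·t). La primitive de la vitesse, avec x(0) = 10, donne la position: x(t) = 10·exp(-2·t). De l'équation de la position x(t) = 10·exp(-2·t), nous substituons t = log(3)/2 pour obtenir x = 10/3.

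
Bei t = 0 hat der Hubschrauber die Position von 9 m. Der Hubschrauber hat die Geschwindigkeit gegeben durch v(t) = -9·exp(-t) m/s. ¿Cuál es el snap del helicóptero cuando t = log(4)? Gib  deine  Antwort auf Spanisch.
Debemos derivar nuestra ecuación de la velocidad v(t) = -9·exp(-t) 3 veces. Derivando la velocidad, obtenemos la aceleración: a(t) = 9·exp(-t). La derivada de la aceleración da la sacudida: j(t) = -9·exp(-t). Tomando d/dt de j(t), encontramos s(t) = 9·exp(-t). Usando s(t) = 9·exp(-t) y sustituyendo t = log(4), encontramos s = 9/4.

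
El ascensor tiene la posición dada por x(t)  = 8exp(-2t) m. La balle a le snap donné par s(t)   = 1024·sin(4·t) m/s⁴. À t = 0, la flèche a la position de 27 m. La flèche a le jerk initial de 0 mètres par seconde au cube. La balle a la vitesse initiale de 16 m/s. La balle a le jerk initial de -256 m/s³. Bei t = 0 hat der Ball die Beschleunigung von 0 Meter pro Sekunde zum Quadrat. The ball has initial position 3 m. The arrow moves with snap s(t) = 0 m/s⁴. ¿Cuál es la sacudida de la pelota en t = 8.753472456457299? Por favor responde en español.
Necesitamos integrar nuestra ecuación del snap s(t) = 1024·sin(4·t) 1 vez. La integral del snap es la sacudida. Usando j(0) = -256, obtenemos j(t) = -256·cos(4·t). De la ecuación de la sacudida j(t) = -256·cos(4·t), sustituimos t = 8.753472456457299 para obtener j = 229.800407447794.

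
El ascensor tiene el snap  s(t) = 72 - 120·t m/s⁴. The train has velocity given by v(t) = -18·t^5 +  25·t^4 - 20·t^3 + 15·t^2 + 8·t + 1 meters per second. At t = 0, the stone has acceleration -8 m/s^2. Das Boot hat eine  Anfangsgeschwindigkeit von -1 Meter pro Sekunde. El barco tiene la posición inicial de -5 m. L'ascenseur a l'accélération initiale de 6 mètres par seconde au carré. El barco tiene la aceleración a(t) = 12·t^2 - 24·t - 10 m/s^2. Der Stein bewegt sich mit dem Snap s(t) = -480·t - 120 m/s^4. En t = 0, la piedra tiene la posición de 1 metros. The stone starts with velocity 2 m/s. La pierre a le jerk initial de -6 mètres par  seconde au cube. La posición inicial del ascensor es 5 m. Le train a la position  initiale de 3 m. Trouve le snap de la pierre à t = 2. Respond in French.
Nous avons le snap s(t) = -480·t - 120. En substituant t = 2: s(2) = -1080.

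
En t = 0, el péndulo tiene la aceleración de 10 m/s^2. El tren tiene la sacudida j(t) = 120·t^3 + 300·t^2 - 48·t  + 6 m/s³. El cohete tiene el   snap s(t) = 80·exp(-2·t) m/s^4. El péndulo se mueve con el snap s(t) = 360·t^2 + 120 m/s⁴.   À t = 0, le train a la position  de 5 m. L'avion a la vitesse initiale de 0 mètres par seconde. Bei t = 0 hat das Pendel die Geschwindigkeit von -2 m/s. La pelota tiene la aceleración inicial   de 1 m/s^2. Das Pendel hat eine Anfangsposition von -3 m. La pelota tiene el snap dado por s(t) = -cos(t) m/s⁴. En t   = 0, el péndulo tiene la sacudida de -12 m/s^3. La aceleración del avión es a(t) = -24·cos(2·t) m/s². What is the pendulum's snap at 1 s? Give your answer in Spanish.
De la ecuación del snap s(t) = 360·t^2 + 120, sustituimos t = 1 para obtener s = 480.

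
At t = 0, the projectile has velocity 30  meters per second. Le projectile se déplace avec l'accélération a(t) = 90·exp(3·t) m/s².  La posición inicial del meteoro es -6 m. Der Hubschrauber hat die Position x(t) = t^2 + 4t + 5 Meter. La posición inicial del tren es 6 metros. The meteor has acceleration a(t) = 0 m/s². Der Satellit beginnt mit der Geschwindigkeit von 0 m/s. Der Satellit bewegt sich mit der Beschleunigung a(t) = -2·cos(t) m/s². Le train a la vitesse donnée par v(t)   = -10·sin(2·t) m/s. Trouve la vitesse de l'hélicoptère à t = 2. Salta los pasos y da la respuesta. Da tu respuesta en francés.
La réponse est 8.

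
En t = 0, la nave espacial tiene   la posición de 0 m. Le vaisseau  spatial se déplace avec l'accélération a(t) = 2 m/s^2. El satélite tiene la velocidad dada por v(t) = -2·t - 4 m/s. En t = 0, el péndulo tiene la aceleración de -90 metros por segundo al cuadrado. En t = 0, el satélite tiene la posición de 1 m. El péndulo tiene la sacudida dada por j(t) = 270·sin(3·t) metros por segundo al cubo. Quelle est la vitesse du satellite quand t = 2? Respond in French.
De l'équation de la vitesse v(t) = -2·t - 4, nous substituons t = 2 pour obtenir v = -8.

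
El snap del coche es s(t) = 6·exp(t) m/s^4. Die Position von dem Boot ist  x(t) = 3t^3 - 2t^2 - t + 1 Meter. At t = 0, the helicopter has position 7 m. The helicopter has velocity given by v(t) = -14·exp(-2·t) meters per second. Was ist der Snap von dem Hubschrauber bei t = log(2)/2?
Um dies zu lösen, müssen wir 3 Ableitungen unserer Gleichung für die Geschwindigkeit v(t) = -14·exp(-2·t) nehmen. Die Ableitung von der Geschwindigkeit ergibt die Beschleunigung: a(t) = 28·exp(-2·t). Mit d/dt von a(t) finden wir j(t) = -56·exp(-2·t). Mit d/dt von j(t) finden wir s(t) = 112·exp(-2·t). Aus der Gleichung für den Snap s(t) = 112·exp(-2·t), setzen wir t = log(2)/2 ein und erhalten s = 56.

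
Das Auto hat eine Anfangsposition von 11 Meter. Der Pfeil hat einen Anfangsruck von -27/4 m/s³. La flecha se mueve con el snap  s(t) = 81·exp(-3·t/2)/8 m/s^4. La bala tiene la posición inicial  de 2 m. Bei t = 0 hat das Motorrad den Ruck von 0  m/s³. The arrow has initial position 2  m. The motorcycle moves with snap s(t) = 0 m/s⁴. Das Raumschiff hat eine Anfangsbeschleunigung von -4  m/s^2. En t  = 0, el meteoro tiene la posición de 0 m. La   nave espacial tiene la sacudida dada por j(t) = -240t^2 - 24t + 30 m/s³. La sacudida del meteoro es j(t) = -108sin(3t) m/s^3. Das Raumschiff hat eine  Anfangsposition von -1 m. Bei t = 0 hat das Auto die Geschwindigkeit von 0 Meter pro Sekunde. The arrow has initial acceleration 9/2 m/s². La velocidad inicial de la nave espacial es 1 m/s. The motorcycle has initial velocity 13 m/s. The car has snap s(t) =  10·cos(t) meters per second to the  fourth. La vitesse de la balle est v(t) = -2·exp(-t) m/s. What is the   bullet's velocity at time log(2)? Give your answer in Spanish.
De la ecuación de la velocidad v(t) = -2·exp(-t), sustituimos t = log(2) para obtener v = -1.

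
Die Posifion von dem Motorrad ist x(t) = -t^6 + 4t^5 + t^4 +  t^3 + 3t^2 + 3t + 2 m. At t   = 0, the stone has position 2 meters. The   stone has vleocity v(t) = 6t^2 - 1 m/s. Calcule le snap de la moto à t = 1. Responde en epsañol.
Debemos derivar nuestra ecuación de la posición x(t) = -t^6 + 4·t^5 + t^4 + t^3 + 3·t^2 + 3·t + 2 4 veces. Tomando d/dt de x(t), encontramos v(t) = -6·t^5 + 20·t^4 + 4·t^3 + 3·t^2 + 6·t + 3. La derivada de la velocidad da la aceleración: a(t) = -30·t^4 + 80·t^3 + 12·t^2 + 6·t + 6. La derivada de la aceleración da la sacudida: j(t) = -120·t^3 + 240·t^2 + 24·t + 6. Tomando d/dt de j(t), encontramos s(t) = -360·t^2 + 480·t + 24. Usando s(t) = -360·t^2 + 480·t + 24 y sustituyendo t = 1, encontramos s = 144.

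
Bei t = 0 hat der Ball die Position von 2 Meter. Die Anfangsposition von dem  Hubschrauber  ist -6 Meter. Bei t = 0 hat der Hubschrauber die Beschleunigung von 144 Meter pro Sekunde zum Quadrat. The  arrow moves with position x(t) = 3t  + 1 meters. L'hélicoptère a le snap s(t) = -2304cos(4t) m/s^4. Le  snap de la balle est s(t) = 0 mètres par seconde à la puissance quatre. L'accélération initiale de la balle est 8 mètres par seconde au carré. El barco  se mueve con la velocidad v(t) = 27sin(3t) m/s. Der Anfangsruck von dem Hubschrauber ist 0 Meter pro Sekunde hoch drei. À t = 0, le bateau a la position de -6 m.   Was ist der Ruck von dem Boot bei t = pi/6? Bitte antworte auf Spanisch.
Partiendo de la velocidad v(t) = 27·sin(3·t), tomamos 2 derivadas. Derivando la velocidad, obtenemos la aceleración: a(t) = 81·cos(3·t). Tomando d/dt de a(t), encontramos j(t) = -243·sin(3·t). Tenemos la sacudida j(t) = -243·sin(3·t). Sustituyendo t = pi/6: j(pi/6) = -243.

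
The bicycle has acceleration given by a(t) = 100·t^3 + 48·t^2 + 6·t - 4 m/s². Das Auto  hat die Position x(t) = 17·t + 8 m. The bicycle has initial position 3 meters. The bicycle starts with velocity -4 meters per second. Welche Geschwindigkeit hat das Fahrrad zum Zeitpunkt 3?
Ausgehend von der Beschleunigung a(t) = 100·t^3 + 48·t^2 + 6·t - 4, nehmen wir 1 Stammfunktion. Durch Integration von der Beschleunigung und Verwendung der Anfangsbedingung v(0) = -4, erhalten wir v(t) = 25·t^4 + 16·t^3 + 3·t^2 - 4·t - 4. Aus der Gleichung für die Geschwindigkeit v(t) = 25·t^4 + 16·t^3 + 3·t^2 - 4·t - 4, setzen wir t = 3 ein und erhalten v = 2468.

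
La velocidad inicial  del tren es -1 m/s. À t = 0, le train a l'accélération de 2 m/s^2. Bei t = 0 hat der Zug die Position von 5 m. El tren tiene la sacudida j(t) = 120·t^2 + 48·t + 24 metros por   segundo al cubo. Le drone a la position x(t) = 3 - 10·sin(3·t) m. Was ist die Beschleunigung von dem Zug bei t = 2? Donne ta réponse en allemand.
Wir müssen das Integral unserer Gleichung für den Ruck j(t) = 120·t^2 + 48·t + 24 1-mal finden. Mit ∫j(t)dt und Anwendung von a(0) = 2, finden wir a(t) = 40·t^3 + 24·t^2 + 24·t + 2. Mit a(t) = 40·t^3 + 24·t^2 + 24·t + 2 und Einsetzen von t = 2, finden wir a = 466.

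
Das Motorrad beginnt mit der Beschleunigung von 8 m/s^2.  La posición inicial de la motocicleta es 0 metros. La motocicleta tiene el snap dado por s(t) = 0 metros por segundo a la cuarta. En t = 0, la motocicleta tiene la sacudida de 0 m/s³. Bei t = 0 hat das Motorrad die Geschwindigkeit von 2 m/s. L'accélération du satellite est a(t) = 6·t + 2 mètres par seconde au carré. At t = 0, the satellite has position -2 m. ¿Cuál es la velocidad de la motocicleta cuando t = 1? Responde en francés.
Nous devons trouver la primitive de notre équation du snap s(t) = 0 3 fois. En prenant ∫s(t)dt et en appliquant j(0) = 0, nous trouvons j(t) = 0. La primitive du jerk, avec a(0) = 8, donne l'accélération: a(t) = 8. En prenant ∫a(t)dt et en appliquant v(0) = 2, nous trouvons v(t) = 8·t + 2. En utilisant v(t) = 8·t + 2 et en substituant t = 1, nous trouvons v = 10.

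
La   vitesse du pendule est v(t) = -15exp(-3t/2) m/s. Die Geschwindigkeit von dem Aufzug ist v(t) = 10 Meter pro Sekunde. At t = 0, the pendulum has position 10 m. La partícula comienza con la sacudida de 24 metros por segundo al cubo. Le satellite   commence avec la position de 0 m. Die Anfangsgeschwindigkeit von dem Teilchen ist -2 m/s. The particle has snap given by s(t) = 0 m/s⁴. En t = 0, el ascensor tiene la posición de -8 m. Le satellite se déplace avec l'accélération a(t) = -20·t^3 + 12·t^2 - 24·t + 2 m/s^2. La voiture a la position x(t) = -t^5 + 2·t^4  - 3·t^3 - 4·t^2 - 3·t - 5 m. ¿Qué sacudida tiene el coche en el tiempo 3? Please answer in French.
Pour résoudre ceci, nous devons prendre 3 dérivées de notre équation de la position x(t) = -t^5 + 2·t^4 - 3·t^3 - 4·t^2 - 3·t - 5. En prenant d/dt de x(t), nous trouvons v(t) = -5·t^4 + 8·t^3 - 9·t^2 - 8·t - 3. La dérivée de la vitesse donne l'accélération: a(t) = -20·t^3 + 24·t^2 - 18·t - 8. En prenant d/dt de a(t), nous trouvons j(t) = -60·t^2 + 48·t - 18. Nous avons le jerk j(t) = -60·t^2 + 48·t - 18. En substituant t = 3: j(3) = -414.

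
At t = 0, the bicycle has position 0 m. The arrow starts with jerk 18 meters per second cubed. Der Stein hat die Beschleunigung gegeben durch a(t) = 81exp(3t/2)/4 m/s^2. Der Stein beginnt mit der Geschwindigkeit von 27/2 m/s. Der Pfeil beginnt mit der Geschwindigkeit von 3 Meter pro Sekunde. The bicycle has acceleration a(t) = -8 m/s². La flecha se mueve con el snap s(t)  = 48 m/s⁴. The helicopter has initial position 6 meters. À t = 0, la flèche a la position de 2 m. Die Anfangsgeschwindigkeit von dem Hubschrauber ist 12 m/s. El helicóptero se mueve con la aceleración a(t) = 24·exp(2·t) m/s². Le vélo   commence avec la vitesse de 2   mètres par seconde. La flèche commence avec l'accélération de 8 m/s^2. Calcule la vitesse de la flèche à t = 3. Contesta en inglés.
To solve this, we need to take 3 antiderivatives of our snap equation s(t) = 48. Taking ∫s(t)dt and applying j(0) = 18, we find j(t) = 48·t + 18. Taking ∫j(t)dt and applying a(0) = 8, we find a(t) = 24·t^2 + 18·t + 8. Finding the antiderivative of a(t) and using v(0) = 3: v(t) = 8·t^3 + 9·t^2 + 8·t + 3. We have velocity v(t) = 8·t^3 + 9·t^2 + 8·t + 3. Substituting t = 3: v(3) = 324.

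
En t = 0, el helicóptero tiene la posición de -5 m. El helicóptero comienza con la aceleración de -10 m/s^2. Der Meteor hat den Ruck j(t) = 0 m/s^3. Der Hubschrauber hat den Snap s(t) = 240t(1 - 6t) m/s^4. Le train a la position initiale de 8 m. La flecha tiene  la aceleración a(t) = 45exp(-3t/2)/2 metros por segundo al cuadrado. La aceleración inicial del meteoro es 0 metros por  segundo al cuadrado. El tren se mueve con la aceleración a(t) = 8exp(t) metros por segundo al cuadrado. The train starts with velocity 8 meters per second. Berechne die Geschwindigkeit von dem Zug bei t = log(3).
Um dies zu lösen, müssen wir 1 Integral unserer Gleichung für die Beschleunigung a(t) = 8·exp(t) finden. Die Stammfunktion von der Beschleunigung ist die Geschwindigkeit. Mit v(0) = 8 erhalten wir v(t) = 8·exp(t). Aus der Gleichung für die Geschwindigkeit v(t) = 8·exp(t), setzen wir t = log(3) ein und erhalten v = 24.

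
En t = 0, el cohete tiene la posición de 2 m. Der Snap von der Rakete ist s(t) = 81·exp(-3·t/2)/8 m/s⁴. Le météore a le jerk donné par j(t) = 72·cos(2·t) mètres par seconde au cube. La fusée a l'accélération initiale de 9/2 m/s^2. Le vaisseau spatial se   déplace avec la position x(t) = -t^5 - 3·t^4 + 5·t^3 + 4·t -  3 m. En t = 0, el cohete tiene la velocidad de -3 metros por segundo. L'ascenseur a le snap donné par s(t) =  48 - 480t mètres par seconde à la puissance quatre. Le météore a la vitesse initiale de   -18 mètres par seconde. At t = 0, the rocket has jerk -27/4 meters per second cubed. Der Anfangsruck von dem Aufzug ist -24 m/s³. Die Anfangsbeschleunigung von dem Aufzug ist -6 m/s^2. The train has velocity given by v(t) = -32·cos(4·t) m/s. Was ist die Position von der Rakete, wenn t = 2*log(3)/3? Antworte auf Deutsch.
Um dies zu lösen, müssen wir 4 Integrale unserer Gleichung für den Snap s(t) = 81·exp(-3·t/2)/8 finden. Das Integral von dem Snap ist der Ruck. Mit j(0) = -27/4 erhalten wir j(t) = -27·exp(-3·t/2)/4. Mit ∫j(t)dt und Anwendung von a(0) = 9/2, finden wir a(t) = 9·exp(-3·t/2)/2. Die Stammfunktion von der Beschleunigung ist die Geschwindigkeit. Mit v(0) = -3 erhalten wir v(t) = -3·exp(-3·t/2). Das Integral von der Geschwindigkeit ist die Position. Mit x(0) = 2 erhalten wir x(t) = 2·exp(-3·t/2). Wir haben die Position x(t) = 2·exp(-3·t/2). Durch Einsetzen von t = 2*log(3)/3: x(2*log(3)/3) = 2/3.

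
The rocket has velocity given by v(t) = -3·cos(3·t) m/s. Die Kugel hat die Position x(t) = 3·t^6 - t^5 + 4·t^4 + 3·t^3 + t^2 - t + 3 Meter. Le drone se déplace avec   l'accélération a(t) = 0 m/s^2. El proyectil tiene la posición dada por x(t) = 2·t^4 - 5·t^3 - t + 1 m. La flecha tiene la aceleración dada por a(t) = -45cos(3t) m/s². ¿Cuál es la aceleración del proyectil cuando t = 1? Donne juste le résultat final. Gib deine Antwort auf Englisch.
The acceleration at t = 1 is a = -6.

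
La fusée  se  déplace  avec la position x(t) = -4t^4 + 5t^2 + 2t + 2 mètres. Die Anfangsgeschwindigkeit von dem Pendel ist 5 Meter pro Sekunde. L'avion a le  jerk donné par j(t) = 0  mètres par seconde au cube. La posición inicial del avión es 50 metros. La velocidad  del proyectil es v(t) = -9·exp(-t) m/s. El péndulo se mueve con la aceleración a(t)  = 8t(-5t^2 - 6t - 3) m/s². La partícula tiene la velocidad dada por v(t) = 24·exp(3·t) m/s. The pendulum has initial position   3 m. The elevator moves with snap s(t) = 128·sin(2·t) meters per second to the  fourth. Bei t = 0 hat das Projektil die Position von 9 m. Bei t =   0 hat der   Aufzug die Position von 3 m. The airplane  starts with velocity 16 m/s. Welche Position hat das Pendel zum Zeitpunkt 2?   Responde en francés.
Nous devons trouver la primitive de notre équation de l'accélération a(t) = 8·t·(-5·t^2 - 6·t - 3) 2 fois. En prenant ∫a(t)dt et en appliquant v(0) = 5, nous trouvons v(t) = -10·t^4 - 16·t^3 - 12·t^2 + 5. En intégrant la vitesse et en utilisant la condition initiale x(0) = 3, nous obtenons x(t) = -2·t^5 - 4·t^4 - 4·t^3 + 5·t + 3. De l'équation de la position x(t) = -2·t^5 - 4·t^4 - 4·t^3 + 5·t + 3, nous substituons t = 2 pour obtenir x = -147.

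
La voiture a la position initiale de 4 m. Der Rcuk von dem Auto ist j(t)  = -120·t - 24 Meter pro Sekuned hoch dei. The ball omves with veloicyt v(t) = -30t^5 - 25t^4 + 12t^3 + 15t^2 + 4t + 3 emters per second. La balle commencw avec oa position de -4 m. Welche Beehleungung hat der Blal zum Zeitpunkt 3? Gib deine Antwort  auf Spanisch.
Debemos derivar nuestra ecuación de la velocidad v(t) = -30·t^5 - 25·t^4 + 12·t^3 + 15·t^2 + 4·t + 3 1 vez. La derivada de la velocidad da la aceleración: a(t) = -150·t^4 - 100·t^3 + 36·t^2 + 30·t + 4. Tenemos la aceleración a(t) = -150·t^4 - 100·t^3 + 36·t^2 + 30·t + 4. Sustituyendo t = 3: a(3) = -14432.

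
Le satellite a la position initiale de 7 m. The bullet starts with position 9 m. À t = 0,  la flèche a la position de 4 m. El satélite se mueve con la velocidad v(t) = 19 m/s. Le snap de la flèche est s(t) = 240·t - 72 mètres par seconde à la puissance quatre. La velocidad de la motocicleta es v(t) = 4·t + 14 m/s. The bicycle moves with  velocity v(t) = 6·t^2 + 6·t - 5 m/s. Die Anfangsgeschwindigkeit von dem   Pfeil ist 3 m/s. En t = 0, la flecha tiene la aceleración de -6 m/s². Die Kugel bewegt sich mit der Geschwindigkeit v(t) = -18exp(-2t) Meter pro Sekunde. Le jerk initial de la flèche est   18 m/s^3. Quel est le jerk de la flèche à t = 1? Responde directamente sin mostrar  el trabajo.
La réponse est 66.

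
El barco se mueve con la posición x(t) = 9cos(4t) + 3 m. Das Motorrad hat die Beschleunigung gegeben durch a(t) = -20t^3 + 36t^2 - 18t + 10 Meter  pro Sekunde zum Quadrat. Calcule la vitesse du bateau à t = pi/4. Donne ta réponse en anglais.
To solve this, we need to take 1 derivative of our position equation x(t) = 9·cos(4·t) + 3. The derivative of position gives velocity: v(t) = -36·sin(4·t). We have velocity v(t) = -36·sin(4·t). Substituting t = pi/4: v(pi/4) = 0.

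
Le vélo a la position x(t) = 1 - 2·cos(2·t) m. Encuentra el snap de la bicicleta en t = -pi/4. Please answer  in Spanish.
Partiendo de la posición x(t) = 1 - 2·cos(2·t), tomamos 4 derivadas. Tomando d/dt de x(t), encontramos v(t) = 4·sin(2·t). Tomando d/dt de v(t), encontramos a(t) = 8·cos(2·t). La derivada de la aceleración da la sacudida: j(t) = -16·sin(2·t). Derivando la sacudida, obtenemos el snap: s(t) = -32·cos(2·t). Tenemos el snap s(t) = -32·cos(2·t). Sustituyendo t = -pi/4: s(-pi/4) = 0.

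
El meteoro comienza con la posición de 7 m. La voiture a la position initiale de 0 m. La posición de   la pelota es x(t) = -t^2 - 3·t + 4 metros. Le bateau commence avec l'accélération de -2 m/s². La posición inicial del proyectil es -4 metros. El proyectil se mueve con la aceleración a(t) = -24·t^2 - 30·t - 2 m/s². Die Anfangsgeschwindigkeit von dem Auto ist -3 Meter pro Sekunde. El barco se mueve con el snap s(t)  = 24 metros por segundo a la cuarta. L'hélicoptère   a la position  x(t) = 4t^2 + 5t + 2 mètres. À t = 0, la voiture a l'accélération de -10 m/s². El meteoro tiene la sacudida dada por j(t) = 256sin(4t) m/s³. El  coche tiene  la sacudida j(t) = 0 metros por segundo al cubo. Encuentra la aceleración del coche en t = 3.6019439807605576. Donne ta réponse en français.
En partant du jerk j(t) = 0, nous prenons 1 intégrale. En intégrant le jerk et en utilisant la condition initiale a(0) = -10, nous obtenons a(t) = -10. En utilisant a(t) = -10 et en substituant t = 3.6019439807605576, nous trouvons a = -10.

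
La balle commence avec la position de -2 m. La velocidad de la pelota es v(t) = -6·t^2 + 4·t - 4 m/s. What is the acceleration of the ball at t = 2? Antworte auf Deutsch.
Wir müssen unsere Gleichung für die Geschwindigkeit v(t) = -6·t^2 + 4·t - 4 1-mal ableiten. Mit d/dt von v(t) finden wir a(t) = 4 - 12·t. Wir haben die Beschleunigung a(t) = 4 - 12·t. Durch Einsetzen von t = 2: a(2) = -20.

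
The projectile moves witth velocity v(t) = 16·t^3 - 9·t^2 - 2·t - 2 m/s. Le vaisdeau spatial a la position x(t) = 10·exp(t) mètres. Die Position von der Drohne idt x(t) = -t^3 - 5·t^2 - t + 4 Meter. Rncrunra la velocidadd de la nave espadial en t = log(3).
Para resolver esto, necesitamos tomar 1 derivada de nuestra ecuación de la posición x(t) = 10·exp(t). Derivando la posición, obtenemos la velocidad: v(t) = 10·exp(t). Usando v(t) = 10·exp(t) y sustituyendo t = log(3), encontramos v = 30.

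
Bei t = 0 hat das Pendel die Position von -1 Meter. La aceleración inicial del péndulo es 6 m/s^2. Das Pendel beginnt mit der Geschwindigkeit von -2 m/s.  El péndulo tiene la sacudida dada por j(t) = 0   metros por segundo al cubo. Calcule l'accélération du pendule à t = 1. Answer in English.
We must find the antiderivative of our jerk equation j(t) = 0 1 time. The integral of jerk is acceleration. Using a(0) = 6, we get a(t) = 6. We have acceleration a(t) = 6. Substituting t = 1: a(1) = 6.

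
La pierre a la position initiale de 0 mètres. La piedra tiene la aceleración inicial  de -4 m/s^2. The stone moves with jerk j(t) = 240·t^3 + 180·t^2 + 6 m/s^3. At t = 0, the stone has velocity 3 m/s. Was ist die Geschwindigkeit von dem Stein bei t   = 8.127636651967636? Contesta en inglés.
Starting from jerk j(t) = 240·t^3 + 180·t^2 + 6, we take 2 integrals. Integrating jerk and using the initial condition a(0) = -4, we get a(t) = 60·t^4 + 60·t^3 + 6·t - 4. Integrating acceleration and using the initial condition v(0) = 3, we get v(t) = 12·t^5 + 15·t^4 + 3·t^2 - 4·t + 3. Using v(t) = 12·t^5 + 15·t^4 + 3·t^2 - 4·t + 3 and substituting t = 8.127636651967636, we find v = 491225.508566612.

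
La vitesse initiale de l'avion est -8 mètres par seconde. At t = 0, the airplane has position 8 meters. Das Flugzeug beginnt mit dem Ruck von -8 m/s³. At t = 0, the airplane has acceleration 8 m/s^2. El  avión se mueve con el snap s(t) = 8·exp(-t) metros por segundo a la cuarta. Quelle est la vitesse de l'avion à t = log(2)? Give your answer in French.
Pour résoudre ceci, nous devons prendre 3 intégrales de notre équation du snap s(t) = 8·exp(-t). En intégrant le snap et en utilisant la condition initiale j(0) = -8, nous obtenons j(t) = -8·exp(-t). En intégrant le jerk et en utilisant la condition initiale a(0) = 8, nous obtenons a(t) = 8·exp(-t). La primitive de l'accélération est la vitesse. En utilisant v(0) = -8, nous obtenons v(t) = -8·exp(-t). En utilisant v(t) = -8·exp(-t) et en substituant t = log(2), nous trouvons v = -4.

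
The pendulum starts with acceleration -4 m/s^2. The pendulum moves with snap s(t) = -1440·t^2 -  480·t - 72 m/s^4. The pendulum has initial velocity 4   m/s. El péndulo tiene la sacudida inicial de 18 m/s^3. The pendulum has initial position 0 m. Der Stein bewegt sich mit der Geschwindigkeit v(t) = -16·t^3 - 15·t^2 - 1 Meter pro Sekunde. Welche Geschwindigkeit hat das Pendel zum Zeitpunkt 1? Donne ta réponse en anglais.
To solve this, we need to take 3 antiderivatives of our snap equation s(t) = -1440·t^2 - 480·t - 72. Finding the integral of s(t) and using j(0) = 18: j(t) = -480·t^3 - 240·t^2 - 72·t + 18. Integrating jerk and using the initial condition a(0) = -4, we get a(t) = -120·t^4 - 80·t^3 - 36·t^2 + 18·t - 4. The antiderivative of acceleration, with v(0) = 4, gives velocity: v(t) = -24·t^5 - 20·t^4 - 12·t^3 + 9·t^2 - 4·t + 4. From the given velocity equation v(t) = -24·t^5 - 20·t^4 - 12·t^3 + 9·t^2 - 4·t + 4, we substitute t = 1 to get v = -47.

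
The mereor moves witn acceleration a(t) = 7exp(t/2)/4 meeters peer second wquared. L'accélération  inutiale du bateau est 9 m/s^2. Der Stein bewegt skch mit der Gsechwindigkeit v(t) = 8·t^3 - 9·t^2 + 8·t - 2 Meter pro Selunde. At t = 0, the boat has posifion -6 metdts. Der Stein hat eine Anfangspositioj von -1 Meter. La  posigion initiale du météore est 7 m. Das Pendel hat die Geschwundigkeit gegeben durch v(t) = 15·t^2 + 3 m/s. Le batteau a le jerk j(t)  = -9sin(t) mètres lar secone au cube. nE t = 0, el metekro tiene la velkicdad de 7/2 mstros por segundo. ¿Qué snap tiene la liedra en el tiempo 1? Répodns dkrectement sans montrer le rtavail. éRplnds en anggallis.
The snap at t = 1 is s = 48.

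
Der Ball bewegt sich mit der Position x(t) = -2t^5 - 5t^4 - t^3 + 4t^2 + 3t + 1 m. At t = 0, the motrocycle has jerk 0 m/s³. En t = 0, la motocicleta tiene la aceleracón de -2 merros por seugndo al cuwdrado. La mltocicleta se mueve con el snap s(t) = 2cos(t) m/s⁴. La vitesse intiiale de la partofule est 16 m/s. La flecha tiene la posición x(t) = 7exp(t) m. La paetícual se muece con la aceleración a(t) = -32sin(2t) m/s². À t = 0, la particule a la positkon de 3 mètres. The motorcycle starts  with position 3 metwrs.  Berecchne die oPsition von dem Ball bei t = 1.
Aus der Gleichung für die Position x(t) = -2·t^5 - 5·t^4 - t^3 + 4·t^2 + 3·t + 1, setzen wir t = 1 ein und erhalten x = 0.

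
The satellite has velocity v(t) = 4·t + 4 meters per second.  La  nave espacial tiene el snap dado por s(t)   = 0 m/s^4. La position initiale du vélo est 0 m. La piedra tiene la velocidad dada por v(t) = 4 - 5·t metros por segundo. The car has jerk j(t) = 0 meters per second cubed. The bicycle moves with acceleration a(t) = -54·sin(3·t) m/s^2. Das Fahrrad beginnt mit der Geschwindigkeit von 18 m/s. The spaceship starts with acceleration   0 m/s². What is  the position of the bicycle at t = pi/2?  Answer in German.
Wir müssen das Integral unserer Gleichung für die Beschleunigung a(t) = -54·sin(3·t) 2-mal finden. Durch Integration von der Beschleunigung und Verwendung der Anfangsbedingung v(0) = 18, erhalten wir v(t) = 18·cos(3·t). Das Integral von der Geschwindigkeit ist die Position. Mit x(0) = 0 erhalten wir x(t) = 6·sin(3·t). Wir haben die Position x(t) = 6·sin(3·t). Durch Einsetzen von t = pi/2: x(pi/2) = -6.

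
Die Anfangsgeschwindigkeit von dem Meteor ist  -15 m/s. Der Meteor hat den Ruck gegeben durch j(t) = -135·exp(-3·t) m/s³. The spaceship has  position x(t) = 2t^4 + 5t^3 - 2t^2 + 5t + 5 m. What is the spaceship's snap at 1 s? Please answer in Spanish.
Para resolver esto, necesitamos tomar 4 derivadas de nuestra ecuación de la posición x(t) = 2·t^4 + 5·t^3 - 2·t^2 + 5·t + 5. Tomando d/dt de x(t), encontramos v(t) = 8·t^3 + 15·t^2 - 4·t + 5. Tomando d/dt de v(t), encontramos a(t) = 24·t^2 + 30·t - 4. Derivando la aceleración, obtenemos la sacudida: j(t) = 48·t + 30. Derivando la sacudida, obtenemos el snap: s(t) = 48. De la ecuación del snap s(t) = 48, sustituimos t = 1 para obtener s = 48.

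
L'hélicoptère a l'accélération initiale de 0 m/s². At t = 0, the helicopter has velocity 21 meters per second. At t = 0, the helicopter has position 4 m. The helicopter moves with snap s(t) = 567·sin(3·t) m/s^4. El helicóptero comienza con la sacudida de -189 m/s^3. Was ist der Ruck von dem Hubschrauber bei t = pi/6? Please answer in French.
Pour résoudre ceci, nous devons prendre 1 primitive de notre équation du snap s(t) = 567·sin(3·t). L'intégrale du snap est le jerk. En utilisant j(0) = -189, nous obtenons j(t) = -189·cos(3·t). En utilisant j(t) = -189·cos(3·t) et en substituant t = pi/6, nous trouvons j = 0.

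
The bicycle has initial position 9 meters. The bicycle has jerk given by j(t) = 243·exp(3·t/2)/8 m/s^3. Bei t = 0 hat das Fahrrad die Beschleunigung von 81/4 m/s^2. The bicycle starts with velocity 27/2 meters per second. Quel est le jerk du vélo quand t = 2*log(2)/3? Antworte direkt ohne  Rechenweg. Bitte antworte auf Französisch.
j(2*log(2)/3) = 243/4.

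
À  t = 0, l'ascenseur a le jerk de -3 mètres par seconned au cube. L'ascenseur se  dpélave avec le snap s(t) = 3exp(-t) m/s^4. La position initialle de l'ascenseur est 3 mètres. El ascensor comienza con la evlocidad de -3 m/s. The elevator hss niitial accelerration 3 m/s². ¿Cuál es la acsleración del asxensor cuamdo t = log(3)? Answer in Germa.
Ausgehend von dem Snap s(t) = 3·exp(-t), nehmen wir 2 Stammfunktionen. Mit ∫s(t)dt und Anwendung von j(0) = -3, finden wir j(t) = -3·exp(-t). Mit ∫j(t)dt und Anwendung von a(0) = 3, finden wir a(t) = 3·exp(-t). Aus der Gleichung für die Beschleunigung a(t) = 3·exp(-t), setzen wir t = log(3) ein und erhalten a = 1.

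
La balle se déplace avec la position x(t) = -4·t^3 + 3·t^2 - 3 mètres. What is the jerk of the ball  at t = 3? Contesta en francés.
En partant de la position x(t) = -4·t^3 + 3·t^2 - 3, nous prenons 3 dérivées. En dérivant la position, nous obtenons la vitesse: v(t) = -12·t^2 + 6·t. En dérivant la vitesse, nous obtenons l'accélération: a(t) = 6 - 24·t. En prenant d/dt de a(t), nous trouvons j(t) = -24. Nous avons le jerk j(t) = -24. En substituant t = 3: j(3) = -24.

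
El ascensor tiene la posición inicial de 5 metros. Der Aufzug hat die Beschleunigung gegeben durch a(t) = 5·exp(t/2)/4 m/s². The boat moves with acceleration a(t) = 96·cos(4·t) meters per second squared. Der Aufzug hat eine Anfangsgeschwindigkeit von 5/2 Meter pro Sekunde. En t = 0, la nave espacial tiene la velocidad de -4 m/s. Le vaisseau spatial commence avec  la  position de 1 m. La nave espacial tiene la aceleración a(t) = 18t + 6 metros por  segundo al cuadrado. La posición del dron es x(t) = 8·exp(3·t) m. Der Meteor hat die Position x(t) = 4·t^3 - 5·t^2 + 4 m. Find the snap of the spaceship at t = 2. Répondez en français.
En partant de l'accélération a(t) = 18·t + 6, nous prenons 2 dérivées. En dérivant l'accélération, nous obtenons le jerk: j(t) = 18. En prenant d/dt de j(t), nous trouvons s(t) = 0. De l'équation du snap s(t) = 0, nous substituons t = 2 pour obtenir s = 0.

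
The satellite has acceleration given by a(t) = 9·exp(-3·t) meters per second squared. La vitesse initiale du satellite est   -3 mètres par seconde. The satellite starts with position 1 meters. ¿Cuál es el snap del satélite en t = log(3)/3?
Para resolver esto, necesitamos tomar 2 derivadas de nuestra ecuación de la aceleración a(t) = 9·exp(-3·t). Derivando la aceleración, obtenemos la sacudida: j(t) = -27·exp(-3·t). Tomando d/dt de j(t), encontramos s(t) = 81·exp(-3·t). Usando s(t) = 81·exp(-3·t) y sustituyendo t = log(3)/3, encontramos s = 27.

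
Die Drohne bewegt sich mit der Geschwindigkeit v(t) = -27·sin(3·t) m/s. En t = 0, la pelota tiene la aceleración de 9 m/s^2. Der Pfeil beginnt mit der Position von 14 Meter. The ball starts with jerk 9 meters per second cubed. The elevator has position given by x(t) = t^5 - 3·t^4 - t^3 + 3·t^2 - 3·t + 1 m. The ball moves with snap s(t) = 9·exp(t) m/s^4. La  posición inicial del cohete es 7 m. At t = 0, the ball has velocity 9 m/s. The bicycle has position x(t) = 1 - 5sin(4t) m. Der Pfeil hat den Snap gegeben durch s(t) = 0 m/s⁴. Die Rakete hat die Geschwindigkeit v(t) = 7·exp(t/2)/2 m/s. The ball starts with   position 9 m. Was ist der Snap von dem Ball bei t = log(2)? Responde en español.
Usando s(t) = 9·exp(t) y sustituyendo t = log(2), encontramos s = 18.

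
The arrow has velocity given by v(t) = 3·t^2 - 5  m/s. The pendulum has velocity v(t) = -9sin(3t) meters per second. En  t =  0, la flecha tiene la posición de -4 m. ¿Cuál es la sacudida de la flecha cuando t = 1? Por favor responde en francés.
En partant de la vitesse v(t) = 3·t^2 - 5, nous prenons 2 dérivées. En dérivant la vitesse, nous obtenons l'accélération: a(t) = 6·t. En prenant d/dt de a(t), nous trouvons j(t) = 6. Nous avons le jerk j(t) = 6. En substituant t = 1: j(1) = 6.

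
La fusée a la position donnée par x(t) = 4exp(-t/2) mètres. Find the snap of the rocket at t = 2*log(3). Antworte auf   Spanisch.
Para resolver esto, necesitamos tomar 4 derivadas de nuestra ecuación de la posición x(t) = 4·exp(-t/2). La derivada de la posición da la velocidad: v(t) = -2·exp(-t/2). La derivada de la velocidad da la aceleración: a(t) = exp(-t/2). La derivada de la aceleración da la sacudida: j(t) = -exp(-t/2)/2. Tomando d/dt de j(t), encontramos s(t) = exp(-t/2)/4. Usando s(t) = exp(-t/2)/4 y sustituyendo t = 2*log(3), encontramos s = 1/12.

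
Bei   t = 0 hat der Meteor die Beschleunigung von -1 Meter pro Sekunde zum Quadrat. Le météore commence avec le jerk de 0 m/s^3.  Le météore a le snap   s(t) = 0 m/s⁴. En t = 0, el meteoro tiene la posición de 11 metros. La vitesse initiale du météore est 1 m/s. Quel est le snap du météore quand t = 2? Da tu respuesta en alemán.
Wir haben den Snap s(t) = 0. Durch Einsetzen von t = 2: s(2) = 0.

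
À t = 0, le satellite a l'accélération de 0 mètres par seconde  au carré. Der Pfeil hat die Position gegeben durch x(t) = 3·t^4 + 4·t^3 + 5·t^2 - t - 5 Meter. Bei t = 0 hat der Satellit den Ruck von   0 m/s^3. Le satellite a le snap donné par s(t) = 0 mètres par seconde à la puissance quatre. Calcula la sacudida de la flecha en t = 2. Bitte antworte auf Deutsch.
Ausgehend von der Position x(t) = 3·t^4 + 4·t^3 + 5·t^2 - t - 5, nehmen wir 3 Ableitungen. Durch Ableiten von der Position erhalten wir die Geschwindigkeit: v(t) = 12·t^3 + 12·t^2 + 10·t - 1. Die Ableitung von der Geschwindigkeit ergibt die Beschleunigung: a(t) = 36·t^2 + 24·t + 10. Die Ableitung von der Beschleunigung ergibt den Ruck: j(t) = 72·t + 24. Wir haben den Ruck j(t) = 72·t + 24. Durch Einsetzen von t = 2: j(2) = 168.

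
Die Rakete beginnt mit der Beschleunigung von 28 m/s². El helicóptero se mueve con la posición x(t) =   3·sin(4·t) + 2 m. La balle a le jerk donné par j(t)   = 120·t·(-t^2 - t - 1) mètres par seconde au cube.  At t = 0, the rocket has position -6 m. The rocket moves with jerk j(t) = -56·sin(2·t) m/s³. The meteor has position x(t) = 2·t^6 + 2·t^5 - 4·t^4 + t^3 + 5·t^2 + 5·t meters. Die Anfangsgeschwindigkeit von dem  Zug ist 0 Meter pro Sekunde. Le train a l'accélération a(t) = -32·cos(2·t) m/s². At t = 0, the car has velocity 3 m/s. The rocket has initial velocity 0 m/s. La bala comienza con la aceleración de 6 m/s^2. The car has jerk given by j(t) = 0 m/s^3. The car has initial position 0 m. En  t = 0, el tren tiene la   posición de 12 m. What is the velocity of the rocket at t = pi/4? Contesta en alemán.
Um dies zu lösen, müssen wir 2 Stammfunktionen unserer Gleichung für den Ruck j(t) = -56·sin(2·t) finden. Das Integral von dem Ruck, mit a(0) = 28, ergibt die Beschleunigung: a(t) = 28·cos(2·t). Die Stammfunktion von der Beschleunigung, mit v(0) = 0, ergibt die Geschwindigkeit: v(t) = 14·sin(2·t). Aus der Gleichung für die Geschwindigkeit v(t) = 14·sin(2·t), setzen wir t = pi/4 ein und erhalten v = 14.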